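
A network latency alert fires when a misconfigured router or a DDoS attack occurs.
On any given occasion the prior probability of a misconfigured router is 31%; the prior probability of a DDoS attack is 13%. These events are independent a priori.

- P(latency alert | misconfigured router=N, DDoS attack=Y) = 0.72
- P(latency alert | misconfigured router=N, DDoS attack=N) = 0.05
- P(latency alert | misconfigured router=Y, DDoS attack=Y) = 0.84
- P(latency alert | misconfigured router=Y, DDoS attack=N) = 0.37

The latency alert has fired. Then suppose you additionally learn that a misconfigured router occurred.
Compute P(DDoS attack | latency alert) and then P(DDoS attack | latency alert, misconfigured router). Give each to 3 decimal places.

For the numerator, keep only DDoS attack=true terms: 0.064584 + 0.033852 = 0.098436
Normalizer over all consistent configurations: 0.05*0.69*0.87 + 0.72*0.69*0.13 + 0.37*0.31*0.87 + 0.84*0.31*0.13 = 0.228240
Posterior = 0.098436 / 0.228240 ≈ 0.431

With the extra evidence:
P(latency alert | misconfigured router) = 0.37·0.87 + 0.84·0.13 = 0.321900 + 0.109200 = 0.431100
Restricting to configurations with DDoS attack present: 0.84·0.13 = 0.109200.
P(DDoS attack | latency alert, misconfigured router) = 0.109200 / 0.431100 ≈ 0.253
The drop from 0.431 to 0.253 is the explaining-away (discounting) effect.

P(DDoS attack | latency alert) ≈ 0.431; P(DDoS attack | latency alert, misconfigured router) ≈ 0.253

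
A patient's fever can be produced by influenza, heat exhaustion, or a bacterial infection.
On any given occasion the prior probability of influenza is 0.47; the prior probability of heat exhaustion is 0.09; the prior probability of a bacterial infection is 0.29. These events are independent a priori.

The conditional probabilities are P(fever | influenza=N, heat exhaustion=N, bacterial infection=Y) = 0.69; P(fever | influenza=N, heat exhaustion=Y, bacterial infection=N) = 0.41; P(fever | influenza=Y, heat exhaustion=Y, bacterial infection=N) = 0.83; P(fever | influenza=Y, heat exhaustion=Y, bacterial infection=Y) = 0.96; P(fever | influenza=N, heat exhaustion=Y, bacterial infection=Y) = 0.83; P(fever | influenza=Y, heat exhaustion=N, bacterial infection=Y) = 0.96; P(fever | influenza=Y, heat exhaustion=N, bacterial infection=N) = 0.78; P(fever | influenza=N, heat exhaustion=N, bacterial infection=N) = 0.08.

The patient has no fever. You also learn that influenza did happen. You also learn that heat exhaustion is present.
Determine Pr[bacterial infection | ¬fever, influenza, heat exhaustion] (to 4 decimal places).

Pr[bacterial infection | ¬fever, influenza, heat exhaustion] ≈ 0.0877

P(¬fever | influenza, heat exhaustion) = 0.17·0.71 + 0.04·0.29 = 0.120700 + 0.011600 = 0.132300
Of this, 0.011600 comes from 0.04·0.29 (the bacterial infection=true cases).
Hence the posterior is 0.011600/0.132300 ≈ 0.0877.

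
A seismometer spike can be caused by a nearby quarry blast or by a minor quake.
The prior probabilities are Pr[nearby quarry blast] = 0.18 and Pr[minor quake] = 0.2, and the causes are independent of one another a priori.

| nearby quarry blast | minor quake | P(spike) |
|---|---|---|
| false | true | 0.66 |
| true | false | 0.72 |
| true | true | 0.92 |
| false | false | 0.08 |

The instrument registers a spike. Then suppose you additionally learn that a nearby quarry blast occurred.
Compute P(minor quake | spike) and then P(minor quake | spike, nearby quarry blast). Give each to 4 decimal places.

Sum P(spike|·) weighted by the priors over the 4 (nearby quarry blast, minor quake) configurations:
  P(spike) = 0.08*0.82*0.8 + 0.66*0.82*0.2 + 0.72*0.18*0.8 + 0.92*0.18*0.2
        = 0.052480 + 0.108240 + 0.103680 + 0.033120 = 0.297520
The terms with minor quake present sum to 0.141360, so
  P(minor quake | spike) = 0.141360 / 0.297520 ≈ 0.4751

Now condition on the additional information:
Enumerate both values of minor quake and weight by the priors:
  P(spike | nearby quarry blast) = 0.72*0.8 + 0.92*0.2
        = 0.576000 + 0.184000 = 0.760000
The terms with minor quake present sum to 0.184000, so
  P(minor quake | spike, nearby quarry blast) = 0.184000 / 0.760000 ≈ 0.2421
The drop from 0.4751 to 0.2421 is the explaining-away (discounting) effect.

P(minor quake | spike) ≈ 0.4751; P(minor quake | spike, nearby quarry blast) ≈ 0.2421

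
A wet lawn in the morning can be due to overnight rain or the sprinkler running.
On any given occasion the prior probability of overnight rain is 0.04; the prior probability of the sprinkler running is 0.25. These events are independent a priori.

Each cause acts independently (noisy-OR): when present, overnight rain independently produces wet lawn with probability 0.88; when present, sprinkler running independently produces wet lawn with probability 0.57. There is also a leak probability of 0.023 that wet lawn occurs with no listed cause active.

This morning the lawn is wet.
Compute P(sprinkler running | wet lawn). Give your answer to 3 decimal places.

P(sprinkler running | wet lawn) ≈ 0.775

Under noisy-OR, P(wet lawn | causes) = 1 − (1−0.023)·∏(1−qᵢ) over the active causes.
By total probability over the 4 (overnight rain, sprinkler running) configurations:
  P(wet lawn) = 0.023*0.96*0.75 + 0.57989*0.96*0.25 + 0.88276*0.04*0.75 + 0.949587*0.04*0.25
        = 0.016560 + 0.139174 + 0.026483 + 0.009496 = 0.191713
Keeping only the sprinkler running-present terms gives 0.148670, so
  P(sprinkler running | wet lawn) = 0.148670 / 0.191713 ≈ 0.775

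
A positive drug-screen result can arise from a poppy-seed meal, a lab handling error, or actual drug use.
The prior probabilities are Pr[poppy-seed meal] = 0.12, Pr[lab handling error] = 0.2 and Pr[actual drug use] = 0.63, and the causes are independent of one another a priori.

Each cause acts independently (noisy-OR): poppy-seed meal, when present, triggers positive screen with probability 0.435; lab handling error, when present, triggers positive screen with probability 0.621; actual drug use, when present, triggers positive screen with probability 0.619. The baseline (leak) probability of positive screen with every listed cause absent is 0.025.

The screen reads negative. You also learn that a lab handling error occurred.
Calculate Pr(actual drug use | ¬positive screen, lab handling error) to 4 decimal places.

Pr(actual drug use | ¬positive screen, lab handling error) ≈ 0.3935

Under noisy-OR, P(positive screen | causes) = 1 − (1−0.025)·∏(1−qᵢ) over the active causes.
Enumerate the 4 (poppy-seed meal, actual drug use) configurations and weight by the priors:
  P(¬positive screen | lab handling error) = 0.369525×0.88×0.37 + 0.140789×0.88×0.63 + 0.208782×0.12×0.37 + 0.079546×0.12×0.63
        = 0.120317 + 0.078053 + 0.009270 + 0.006014 = 0.213654
Keeping only the actual drug use-present terms gives 0.084067, so
  P(actual drug use | ¬positive screen, lab handling error) = 0.084067 / 0.213654 ≈ 0.3935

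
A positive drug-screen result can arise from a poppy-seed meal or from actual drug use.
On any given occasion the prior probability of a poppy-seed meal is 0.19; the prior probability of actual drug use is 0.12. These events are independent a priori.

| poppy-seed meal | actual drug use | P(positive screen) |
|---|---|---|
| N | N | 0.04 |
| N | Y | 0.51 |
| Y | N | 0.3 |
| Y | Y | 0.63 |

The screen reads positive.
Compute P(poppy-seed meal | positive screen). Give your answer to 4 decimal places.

P(poppy-seed meal | positive screen) ≈ 0.4525

For the numerator, keep only poppy-seed meal=true terms: 0.050160 + 0.014364 = 0.064524
The normalizing constant is 0.04×0.81×0.88 + 0.51×0.81×0.12 + 0.3×0.19×0.88 + 0.63×0.19×0.12 = 0.142608
Posterior = 0.064524 / 0.142608 ≈ 0.4525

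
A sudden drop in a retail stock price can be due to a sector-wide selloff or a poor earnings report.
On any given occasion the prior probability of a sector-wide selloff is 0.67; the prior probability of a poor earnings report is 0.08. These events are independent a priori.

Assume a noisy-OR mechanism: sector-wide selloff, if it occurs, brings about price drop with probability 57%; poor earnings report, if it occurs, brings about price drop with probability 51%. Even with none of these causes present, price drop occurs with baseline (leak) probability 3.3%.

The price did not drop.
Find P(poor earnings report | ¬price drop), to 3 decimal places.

Under noisy-OR, P(price drop | causes) = 1 − (1−0.033)·∏(1−qᵢ) over the active causes.
P(¬price drop) = 0.967*0.33*0.92 + 0.47383*0.33*0.08 + 0.41581*0.67*0.92 + 0.203747*0.67*0.08 = 0.293581 + 0.012509 + 0.256305 + 0.010921 = 0.573316
The poor earnings report-present share is 0.012509 + 0.010921 = 0.023430.
So P(poor earnings report | ¬price drop) = 0.023430/0.573316 ≈ 0.041.

P(poor earnings report | ¬price drop) ≈ 0.041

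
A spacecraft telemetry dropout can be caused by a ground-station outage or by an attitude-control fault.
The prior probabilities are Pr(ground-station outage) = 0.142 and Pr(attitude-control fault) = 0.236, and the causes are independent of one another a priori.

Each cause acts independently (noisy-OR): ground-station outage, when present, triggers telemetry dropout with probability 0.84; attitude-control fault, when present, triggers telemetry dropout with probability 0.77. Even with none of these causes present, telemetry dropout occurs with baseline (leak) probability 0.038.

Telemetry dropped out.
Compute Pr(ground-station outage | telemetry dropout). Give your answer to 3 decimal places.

Under noisy-OR, P(telemetry dropout | causes) = 1 − (1−0.038)·∏(1−qᵢ) over the active causes.
For the numerator, keep only ground-station outage=true terms: 0.091790 + 0.032326 = 0.124116
Normalizer over all consistent configurations: 0.038×0.858×0.764 + 0.77874×0.858×0.236 + 0.84608×0.142×0.764 + 0.964598×0.142×0.236 = 0.306711
Posterior = 0.124116 / 0.306711 ≈ 0.405

Pr(ground-station outage | telemetry dropout) ≈ 0.405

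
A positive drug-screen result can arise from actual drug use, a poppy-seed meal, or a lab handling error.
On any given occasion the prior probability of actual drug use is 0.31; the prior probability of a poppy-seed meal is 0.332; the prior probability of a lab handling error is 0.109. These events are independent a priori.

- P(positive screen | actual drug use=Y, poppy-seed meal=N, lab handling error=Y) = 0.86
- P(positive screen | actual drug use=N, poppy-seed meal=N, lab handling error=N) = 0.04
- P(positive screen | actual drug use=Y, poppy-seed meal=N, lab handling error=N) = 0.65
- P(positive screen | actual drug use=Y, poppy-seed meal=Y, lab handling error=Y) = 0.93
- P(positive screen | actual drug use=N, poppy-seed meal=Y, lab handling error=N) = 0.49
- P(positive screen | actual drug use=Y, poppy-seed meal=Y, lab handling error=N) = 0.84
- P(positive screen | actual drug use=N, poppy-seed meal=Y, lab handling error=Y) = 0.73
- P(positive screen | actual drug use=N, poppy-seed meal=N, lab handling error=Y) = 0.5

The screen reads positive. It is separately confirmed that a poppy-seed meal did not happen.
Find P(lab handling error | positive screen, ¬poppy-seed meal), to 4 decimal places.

For the numerator, keep only lab handling error=true terms: 0.037605 + 0.029059 = 0.066664
Denominator P(positive screen | ¬poppy-seed meal): 0.04*0.69*0.891 + 0.5*0.69*0.109 + 0.65*0.31*0.891 + 0.86*0.31*0.109 = 0.270793
Posterior = 0.066664 / 0.270793 ≈ 0.2462

P(lab handling error | positive screen, ¬poppy-seed meal) ≈ 0.2462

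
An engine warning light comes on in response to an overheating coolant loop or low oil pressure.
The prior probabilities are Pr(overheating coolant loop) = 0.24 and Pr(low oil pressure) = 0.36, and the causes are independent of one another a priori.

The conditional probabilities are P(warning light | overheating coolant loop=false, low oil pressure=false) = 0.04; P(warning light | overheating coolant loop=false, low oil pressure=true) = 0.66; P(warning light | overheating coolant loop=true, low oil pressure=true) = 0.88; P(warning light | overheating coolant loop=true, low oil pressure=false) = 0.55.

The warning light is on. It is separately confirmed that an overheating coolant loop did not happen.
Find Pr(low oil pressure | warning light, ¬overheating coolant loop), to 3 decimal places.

Numerator (weight on configurations with low oil pressure): 0.66×0.36 = 0.237600
The normalizing constant is 0.04×0.64 + 0.66×0.36 = 0.263200
Posterior = 0.237600 / 0.263200 ≈ 0.903

Pr(low oil pressure | warning light, ¬overheating coolant loop) ≈ 0.903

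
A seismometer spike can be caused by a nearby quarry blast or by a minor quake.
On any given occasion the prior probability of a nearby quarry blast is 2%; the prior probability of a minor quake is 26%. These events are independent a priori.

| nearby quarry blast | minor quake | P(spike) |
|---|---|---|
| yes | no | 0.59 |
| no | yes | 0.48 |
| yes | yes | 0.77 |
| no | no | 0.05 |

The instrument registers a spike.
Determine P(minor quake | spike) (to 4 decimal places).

P(minor quake | spike) ≈ 0.7373

Enumerate the 4 (nearby quarry blast, minor quake) configurations and weight by the priors:
  P(spike) = 0.05·0.98·0.74 + 0.48·0.98·0.26 + 0.59·0.02·0.74 + 0.77·0.02·0.26
        = 0.036260 + 0.122304 + 0.008732 + 0.004004 = 0.171300
Keeping only the minor quake-present terms gives 0.126308, so
  P(minor quake | spike) = 0.126308 / 0.171300 ≈ 0.7373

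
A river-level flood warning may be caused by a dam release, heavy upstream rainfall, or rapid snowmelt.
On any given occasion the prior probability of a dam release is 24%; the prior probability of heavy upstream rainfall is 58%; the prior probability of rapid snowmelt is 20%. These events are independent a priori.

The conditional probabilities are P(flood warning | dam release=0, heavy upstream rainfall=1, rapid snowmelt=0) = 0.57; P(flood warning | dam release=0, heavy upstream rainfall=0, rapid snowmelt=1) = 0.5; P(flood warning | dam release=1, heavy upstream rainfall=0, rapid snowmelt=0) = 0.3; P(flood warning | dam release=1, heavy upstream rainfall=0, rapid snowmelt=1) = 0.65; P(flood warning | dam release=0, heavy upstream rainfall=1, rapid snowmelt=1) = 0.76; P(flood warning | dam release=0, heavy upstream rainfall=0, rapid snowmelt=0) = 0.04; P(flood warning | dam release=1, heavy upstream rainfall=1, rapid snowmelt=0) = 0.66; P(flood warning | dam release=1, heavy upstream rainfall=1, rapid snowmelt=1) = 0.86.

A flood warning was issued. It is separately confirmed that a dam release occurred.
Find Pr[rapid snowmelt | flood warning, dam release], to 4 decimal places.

Pr[rapid snowmelt | flood warning, dam release] ≈ 0.2750

Enumerate the 4 (heavy upstream rainfall, rapid snowmelt) configurations and weight by the priors:
  P(flood warning | dam release) = 0.3·0.42·0.8 + 0.65·0.42·0.2 + 0.66·0.58·0.8 + 0.86·0.58·0.2
        = 0.100800 + 0.054600 + 0.306240 + 0.099760 = 0.561400
Configurations with rapid snowmelt contribute 0.154360, so
  P(rapid snowmelt | flood warning, dam release) = 0.154360 / 0.561400 ≈ 0.2750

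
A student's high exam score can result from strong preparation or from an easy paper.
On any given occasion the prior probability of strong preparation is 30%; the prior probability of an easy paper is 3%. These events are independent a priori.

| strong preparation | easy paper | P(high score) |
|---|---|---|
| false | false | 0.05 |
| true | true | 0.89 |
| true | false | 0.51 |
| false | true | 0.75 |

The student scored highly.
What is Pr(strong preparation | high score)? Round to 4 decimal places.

Sum P(high score|·) weighted by the priors over the 4 (strong preparation, easy paper) configurations:
  P(high score) = 0.05×0.7×0.97 + 0.75×0.7×0.03 + 0.51×0.3×0.97 + 0.89×0.3×0.03
        = 0.033950 + 0.015750 + 0.148410 + 0.008010 = 0.206120
Keeping only the strong preparation-present terms gives 0.156420, so
  P(strong preparation | high score) = 0.156420 / 0.206120 ≈ 0.7589

Pr(strong preparation | high score) ≈ 0.7589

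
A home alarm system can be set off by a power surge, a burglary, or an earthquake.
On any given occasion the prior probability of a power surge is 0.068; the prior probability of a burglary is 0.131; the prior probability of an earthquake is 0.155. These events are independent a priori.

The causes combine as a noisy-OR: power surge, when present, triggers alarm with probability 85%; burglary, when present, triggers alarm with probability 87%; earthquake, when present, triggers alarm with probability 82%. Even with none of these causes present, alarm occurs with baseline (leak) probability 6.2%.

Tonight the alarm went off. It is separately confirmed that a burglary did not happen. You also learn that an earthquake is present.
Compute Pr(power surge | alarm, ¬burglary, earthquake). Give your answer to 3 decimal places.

Pr(power surge | alarm, ¬burglary, earthquake) ≈ 0.079

Under noisy-OR, P(alarm | causes) = 1 − (1−0.062)·∏(1−qᵢ) over the active causes.
P(alarm | ¬burglary, earthquake) = 0.83116×0.932 + 0.974674×0.068 = 0.774641 + 0.066278 = 0.840919
Restricting to configurations with power surge present: 0.974674×0.068 = 0.066278.
P(power surge | alarm, ¬burglary, earthquake) = 0.066278 / 0.840919 ≈ 0.079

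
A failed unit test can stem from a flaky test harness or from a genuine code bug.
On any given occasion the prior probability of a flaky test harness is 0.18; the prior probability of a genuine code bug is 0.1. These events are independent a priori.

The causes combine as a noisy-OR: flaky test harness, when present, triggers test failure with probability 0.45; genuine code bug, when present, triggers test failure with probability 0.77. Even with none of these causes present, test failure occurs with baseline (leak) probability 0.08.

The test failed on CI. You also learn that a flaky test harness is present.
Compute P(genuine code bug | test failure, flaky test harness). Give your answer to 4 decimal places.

P(genuine code bug | test failure, flaky test harness) ≈ 0.1658

Under noisy-OR, P(test failure | causes) = 1 − (1−0.08)·∏(1−qᵢ) over the active causes.
For the numerator, keep only genuine code bug=true terms: 0.88362*0.1 = 0.088362
Denominator P(test failure | flaky test harness): 0.494*0.9 + 0.88362*0.1 = 0.532962
P(genuine code bug | test failure, flaky test harness) = 0.088362/0.532962 ≈ 0.1658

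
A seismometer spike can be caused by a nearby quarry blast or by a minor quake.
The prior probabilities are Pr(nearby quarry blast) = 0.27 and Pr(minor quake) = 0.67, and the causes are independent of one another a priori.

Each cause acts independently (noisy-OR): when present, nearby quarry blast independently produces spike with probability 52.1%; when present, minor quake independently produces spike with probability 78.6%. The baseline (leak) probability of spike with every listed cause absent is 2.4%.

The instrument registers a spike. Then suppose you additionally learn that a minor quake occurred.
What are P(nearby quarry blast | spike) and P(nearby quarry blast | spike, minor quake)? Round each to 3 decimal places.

Under noisy-OR, P(spike | causes) = 1 − (1−0.024)·∏(1−qᵢ) over the active causes.
By total probability over the 4 (nearby quarry blast, minor quake) configurations:
  P(spike) = 0.024×0.73×0.33 + 0.791136×0.73×0.67 + 0.532496×0.27×0.33 + 0.899954×0.27×0.67
        = 0.005782 + 0.386945 + 0.047445 + 0.162802 = 0.602974
Configurations with nearby quarry blast contribute 0.210247, so
  P(nearby quarry blast | spike) = 0.210247 / 0.602974 ≈ 0.349

Now also conditioning on minor quake=true:
Numerator (weight on configurations with nearby quarry blast): 0.899954·0.27 = 0.242988
Denominator P(spike | minor quake): 0.791136·0.73 + 0.899954·0.27 = 0.820517
P(nearby quarry blast | spike, minor quake) = 0.242988/0.820517 ≈ 0.296

P(nearby quarry blast | spike) ≈ 0.349; P(nearby quarry blast | spike, minor quake) ≈ 0.296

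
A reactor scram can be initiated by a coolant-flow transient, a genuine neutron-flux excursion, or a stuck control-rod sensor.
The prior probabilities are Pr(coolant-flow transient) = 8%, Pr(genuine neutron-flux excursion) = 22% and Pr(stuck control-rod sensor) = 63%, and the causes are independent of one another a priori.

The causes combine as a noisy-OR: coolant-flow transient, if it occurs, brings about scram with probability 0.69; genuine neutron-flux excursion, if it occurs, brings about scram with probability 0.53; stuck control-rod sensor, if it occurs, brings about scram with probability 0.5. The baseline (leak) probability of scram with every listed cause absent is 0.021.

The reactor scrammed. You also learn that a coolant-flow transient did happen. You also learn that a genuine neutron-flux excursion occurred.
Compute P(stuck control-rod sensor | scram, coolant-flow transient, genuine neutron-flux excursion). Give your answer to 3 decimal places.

Under noisy-OR, P(scram | causes) = 1 − (1−0.021)·∏(1−qᵢ) over the active causes.
P(scram | coolant-flow transient, genuine neutron-flux excursion) = 0.85736×0.37 + 0.92868×0.63 = 0.317223 + 0.585068 = 0.902291
The stuck control-rod sensor-present share is 0.92868×0.63 = 0.585068.
P(stuck control-rod sensor | scram, coolant-flow transient, genuine neutron-flux excursion) = 0.585068 / 0.902291 ≈ 0.648

P(stuck control-rod sensor | scram, coolant-flow transient, genuine neutron-flux excursion) ≈ 0.648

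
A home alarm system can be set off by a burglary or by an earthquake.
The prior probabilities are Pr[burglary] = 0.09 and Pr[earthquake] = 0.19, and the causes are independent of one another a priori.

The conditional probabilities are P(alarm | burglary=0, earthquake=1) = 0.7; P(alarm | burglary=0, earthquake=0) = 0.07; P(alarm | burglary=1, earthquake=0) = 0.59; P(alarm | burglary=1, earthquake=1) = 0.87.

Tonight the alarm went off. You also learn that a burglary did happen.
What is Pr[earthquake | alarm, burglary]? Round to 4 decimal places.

P(alarm | burglary) = 0.59*0.81 + 0.87*0.19 = 0.477900 + 0.165300 = 0.643200
The earthquake-present share is 0.87*0.19 = 0.165300.
Hence the posterior is 0.165300/0.643200 ≈ 0.2570.

Pr[earthquake | alarm, burglary] ≈ 0.2570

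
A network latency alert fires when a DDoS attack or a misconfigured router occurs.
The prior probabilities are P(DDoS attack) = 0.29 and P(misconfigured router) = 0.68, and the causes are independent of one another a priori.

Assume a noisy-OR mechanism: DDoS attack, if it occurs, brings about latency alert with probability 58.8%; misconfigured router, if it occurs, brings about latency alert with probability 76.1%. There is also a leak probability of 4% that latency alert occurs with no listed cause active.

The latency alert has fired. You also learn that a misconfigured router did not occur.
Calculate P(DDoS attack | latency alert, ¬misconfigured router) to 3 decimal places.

Under noisy-OR, P(latency alert | causes) = 1 − (1−0.04)·∏(1−qᵢ) over the active causes.
Enumerate both values of DDoS attack and weight by the priors:
  P(latency alert | ¬misconfigured router) = 0.04*0.71 + 0.60448*0.29
        = 0.028400 + 0.175299 = 0.203699
The terms with DDoS attack present sum to 0.175299, so
  P(DDoS attack | latency alert, ¬misconfigured router) = 0.175299 / 0.203699 ≈ 0.861

P(DDoS attack | latency alert, ¬misconfigured router) ≈ 0.861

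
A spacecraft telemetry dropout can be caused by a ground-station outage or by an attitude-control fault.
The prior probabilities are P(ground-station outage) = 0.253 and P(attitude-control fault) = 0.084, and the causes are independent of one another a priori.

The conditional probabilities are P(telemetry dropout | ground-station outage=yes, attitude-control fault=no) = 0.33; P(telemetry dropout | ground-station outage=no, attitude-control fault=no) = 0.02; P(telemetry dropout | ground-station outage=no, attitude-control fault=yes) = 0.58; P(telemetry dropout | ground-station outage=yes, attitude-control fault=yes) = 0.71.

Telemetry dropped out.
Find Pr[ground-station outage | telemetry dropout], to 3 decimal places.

By total probability over the 4 (ground-station outage, attitude-control fault) configurations:
  P(telemetry dropout) = 0.02·0.747·0.916 + 0.58·0.747·0.084 + 0.33·0.253·0.916 + 0.71·0.253·0.084
        = 0.013685 + 0.036394 + 0.076477 + 0.015089 = 0.141645
Keeping only the ground-station outage-present terms gives 0.091566, so
  P(ground-station outage | telemetry dropout) = 0.091566 / 0.141645 ≈ 0.646

Pr[ground-station outage | telemetry dropout] ≈ 0.646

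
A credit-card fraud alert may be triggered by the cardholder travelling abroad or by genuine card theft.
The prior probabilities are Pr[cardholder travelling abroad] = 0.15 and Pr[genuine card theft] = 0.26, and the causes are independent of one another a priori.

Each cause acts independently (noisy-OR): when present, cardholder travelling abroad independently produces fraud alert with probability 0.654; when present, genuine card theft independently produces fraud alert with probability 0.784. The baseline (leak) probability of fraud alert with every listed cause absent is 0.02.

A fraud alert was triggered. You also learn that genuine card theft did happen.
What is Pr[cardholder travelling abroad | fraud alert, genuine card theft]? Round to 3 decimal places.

Pr[cardholder travelling abroad | fraud alert, genuine card theft] ≈ 0.172

Under noisy-OR, P(fraud alert | causes) = 1 − (1−0.02)·∏(1−qᵢ) over the active causes.
Numerator (weight on configurations with cardholder travelling abroad): 0.926759×0.15 = 0.139014
Normalizer over all consistent configurations: 0.78832×0.85 + 0.926759×0.15 = 0.809086
P(cardholder travelling abroad | fraud alert, genuine card theft) = 0.139014/0.809086 ≈ 0.172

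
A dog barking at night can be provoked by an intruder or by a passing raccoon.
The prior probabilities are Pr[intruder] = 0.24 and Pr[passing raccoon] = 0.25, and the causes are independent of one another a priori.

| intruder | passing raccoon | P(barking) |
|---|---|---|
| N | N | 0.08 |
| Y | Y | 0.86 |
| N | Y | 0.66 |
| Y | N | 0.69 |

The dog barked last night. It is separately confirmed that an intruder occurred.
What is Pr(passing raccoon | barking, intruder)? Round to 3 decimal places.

Weight on passing raccoon=true, given the evidence: 0.86*0.25 = 0.215000
Normalizer over all consistent configurations: 0.69*0.75 + 0.86*0.25 = 0.732500
P(passing raccoon | barking, intruder) = 0.215000/0.732500 ≈ 0.294

Pr(passing raccoon | barking, intruder) ≈ 0.294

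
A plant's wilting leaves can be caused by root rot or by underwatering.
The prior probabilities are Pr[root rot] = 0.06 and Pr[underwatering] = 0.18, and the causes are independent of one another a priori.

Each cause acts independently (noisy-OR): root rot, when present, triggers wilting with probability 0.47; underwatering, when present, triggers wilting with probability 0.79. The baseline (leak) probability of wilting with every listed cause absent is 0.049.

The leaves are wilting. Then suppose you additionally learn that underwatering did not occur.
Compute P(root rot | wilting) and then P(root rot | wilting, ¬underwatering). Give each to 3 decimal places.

Under noisy-OR, P(wilting | causes) = 1 − (1−0.049)·∏(1−qᵢ) over the active causes.
Weight on root rot=true, given the evidence: 0.024402 + 0.009657 = 0.034059
Normalizer over all consistent configurations: 0.049×0.94×0.82 + 0.80029×0.94×0.18 + 0.49597×0.06×0.82 + 0.894154×0.06×0.18 = 0.207237
Posterior = 0.034059 / 0.207237 ≈ 0.164

Now condition on the additional information:
P(wilting | ¬underwatering) = 0.049*0.94 + 0.49597*0.06 = 0.046060 + 0.029758 = 0.075818
Of this, 0.029758 comes from 0.49597*0.06 (the root rot=true cases).
P(root rot | wilting, ¬underwatering) = 0.029758 / 0.075818 ≈ 0.392
With underwatering excluded, root rot must carry more of the explanatory weight for the wilting.

P(root rot | wilting) ≈ 0.164; P(root rot | wilting, ¬underwatering) ≈ 0.392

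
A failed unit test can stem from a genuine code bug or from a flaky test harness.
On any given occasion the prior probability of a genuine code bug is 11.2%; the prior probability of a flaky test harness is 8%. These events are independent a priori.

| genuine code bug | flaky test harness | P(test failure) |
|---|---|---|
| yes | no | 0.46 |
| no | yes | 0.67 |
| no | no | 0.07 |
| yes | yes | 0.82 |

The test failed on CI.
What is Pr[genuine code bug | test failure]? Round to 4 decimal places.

Pr[genuine code bug | test failure] ≈ 0.3432

Sum P(test failure|·) weighted by the priors over the 4 (genuine code bug, flaky test harness) configurations:
  P(test failure) = 0.07×0.888×0.92 + 0.67×0.888×0.08 + 0.46×0.112×0.92 + 0.82×0.112×0.08
        = 0.057187 + 0.047597 + 0.047398 + 0.007347 = 0.159529
Configurations with genuine code bug contribute 0.054745, so
  P(genuine code bug | test failure) = 0.054745 / 0.159529 ≈ 0.3432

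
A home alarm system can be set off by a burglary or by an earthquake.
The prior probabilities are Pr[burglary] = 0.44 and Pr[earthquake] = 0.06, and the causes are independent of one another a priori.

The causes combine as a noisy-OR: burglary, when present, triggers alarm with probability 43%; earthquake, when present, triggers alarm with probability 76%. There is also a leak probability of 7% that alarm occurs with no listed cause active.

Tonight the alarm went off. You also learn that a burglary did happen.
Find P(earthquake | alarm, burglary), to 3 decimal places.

Under noisy-OR, P(alarm | causes) = 1 − (1−0.07)·∏(1−qᵢ) over the active causes.
For the numerator, keep only earthquake=true terms: 0.872776·0.06 = 0.052367
Normalizer over all consistent configurations: 0.4699·0.94 + 0.872776·0.06 = 0.494073
P(earthquake | alarm, burglary) = 0.052367/0.494073 ≈ 0.106

P(earthquake | alarm, burglary) ≈ 0.106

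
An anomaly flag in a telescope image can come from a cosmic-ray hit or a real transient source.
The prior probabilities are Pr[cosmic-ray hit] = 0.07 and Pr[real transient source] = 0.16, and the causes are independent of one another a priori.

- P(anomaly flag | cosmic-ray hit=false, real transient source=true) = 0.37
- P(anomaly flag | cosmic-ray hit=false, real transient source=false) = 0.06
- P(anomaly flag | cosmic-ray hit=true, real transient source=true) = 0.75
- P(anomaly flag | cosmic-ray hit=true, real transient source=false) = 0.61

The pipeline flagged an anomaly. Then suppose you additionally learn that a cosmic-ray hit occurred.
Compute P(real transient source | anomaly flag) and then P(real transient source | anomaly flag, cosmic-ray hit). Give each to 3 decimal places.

P(real transient source | anomaly flag) ≈ 0.434; P(real transient source | anomaly flag, cosmic-ray hit) ≈ 0.190

P(anomaly flag) = 0.06×0.93×0.84 + 0.37×0.93×0.16 + 0.61×0.07×0.84 + 0.75×0.07×0.16 = 0.046872 + 0.055056 + 0.035868 + 0.008400 = 0.146196
Restricting to configurations with real transient source present: 0.055056 + 0.008400 = 0.063456.
So P(real transient source | anomaly flag) = 0.063456/0.146196 ≈ 0.434.

Now also conditioning on cosmic-ray hit=true:
For the numerator, keep only real transient source=true terms: 0.75·0.16 = 0.120000
The normalizing constant is 0.61·0.84 + 0.75·0.16 = 0.632400
Posterior = 0.120000 / 0.632400 ≈ 0.190
This is intercausal reasoning (explaining away): once cosmic-ray hit accounts for the anomaly flag, real transient source becomes less likely.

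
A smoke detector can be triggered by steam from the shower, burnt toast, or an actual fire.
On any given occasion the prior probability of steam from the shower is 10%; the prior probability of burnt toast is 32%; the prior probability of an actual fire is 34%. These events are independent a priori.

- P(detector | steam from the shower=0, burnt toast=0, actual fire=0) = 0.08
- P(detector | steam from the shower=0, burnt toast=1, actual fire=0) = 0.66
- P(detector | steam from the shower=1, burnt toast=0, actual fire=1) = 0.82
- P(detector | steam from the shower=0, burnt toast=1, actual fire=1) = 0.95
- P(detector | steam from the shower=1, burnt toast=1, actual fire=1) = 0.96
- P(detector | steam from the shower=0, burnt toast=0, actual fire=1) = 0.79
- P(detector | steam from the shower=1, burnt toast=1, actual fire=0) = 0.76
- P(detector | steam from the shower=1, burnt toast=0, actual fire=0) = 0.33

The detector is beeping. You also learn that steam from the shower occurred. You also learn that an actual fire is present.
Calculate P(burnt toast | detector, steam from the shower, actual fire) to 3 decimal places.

Sum P(detector|·) weighted by the priors over both values of burnt toast:
  P(detector | steam from the shower, actual fire) = 0.82×0.68 + 0.96×0.32
        = 0.557600 + 0.307200 = 0.864800
The terms with burnt toast present sum to 0.307200, so
  P(burnt toast | detector, steam from the shower, actual fire) = 0.307200 / 0.864800 ≈ 0.355

P(burnt toast | detector, steam from the shower, actual fire) ≈ 0.355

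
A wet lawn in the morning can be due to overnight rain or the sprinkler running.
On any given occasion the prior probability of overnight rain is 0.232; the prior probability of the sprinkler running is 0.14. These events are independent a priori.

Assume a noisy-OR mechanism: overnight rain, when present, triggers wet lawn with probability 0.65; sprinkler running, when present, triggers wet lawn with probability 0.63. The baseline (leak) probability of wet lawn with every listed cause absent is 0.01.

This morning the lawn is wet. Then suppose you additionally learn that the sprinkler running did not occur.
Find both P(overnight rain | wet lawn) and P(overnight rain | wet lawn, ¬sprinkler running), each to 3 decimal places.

Under noisy-OR, P(wet lawn | causes) = 1 − (1−0.01)·∏(1−qᵢ) over the active causes.
P(wet lawn) = 0.01*0.768*0.86 + 0.6337*0.768*0.14 + 0.6535*0.232*0.86 + 0.871795*0.232*0.14 = 0.006605 + 0.068135 + 0.130386 + 0.028316 = 0.233442
Restricting to configurations with overnight rain present: 0.130386 + 0.028316 = 0.158702.
P(overnight rain | wet lawn) = 0.158702 / 0.233442 ≈ 0.680

Now also conditioning on sprinkler running≠true:
For the numerator, keep only overnight rain=true terms: 0.6535·0.232 = 0.151612
Normalizer over all consistent configurations: 0.01·0.768 + 0.6535·0.232 = 0.159292
P(overnight rain | wet lawn, ¬sprinkler running) = 0.151612/0.159292 ≈ 0.952

P(overnight rain | wet lawn) ≈ 0.680; P(overnight rain | wet lawn, ¬sprinkler running) ≈ 0.952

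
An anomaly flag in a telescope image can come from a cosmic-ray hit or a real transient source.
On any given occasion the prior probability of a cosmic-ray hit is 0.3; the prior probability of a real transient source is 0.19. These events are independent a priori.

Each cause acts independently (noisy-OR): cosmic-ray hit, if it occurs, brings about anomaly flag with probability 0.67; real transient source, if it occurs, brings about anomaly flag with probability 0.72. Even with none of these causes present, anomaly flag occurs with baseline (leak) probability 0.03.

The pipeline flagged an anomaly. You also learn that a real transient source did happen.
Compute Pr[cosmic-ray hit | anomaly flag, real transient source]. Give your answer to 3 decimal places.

Under noisy-OR, P(anomaly flag | causes) = 1 − (1−0.03)·∏(1−qᵢ) over the active causes.
P(anomaly flag | real transient source) = 0.7284·0.7 + 0.910372·0.3 = 0.509880 + 0.273112 = 0.782992
The cosmic-ray hit-present share is 0.910372·0.3 = 0.273112.
P(cosmic-ray hit | anomaly flag, real transient source) = 0.273112 / 0.782992 ≈ 0.349

Pr[cosmic-ray hit | anomaly flag, real transient source] ≈ 0.349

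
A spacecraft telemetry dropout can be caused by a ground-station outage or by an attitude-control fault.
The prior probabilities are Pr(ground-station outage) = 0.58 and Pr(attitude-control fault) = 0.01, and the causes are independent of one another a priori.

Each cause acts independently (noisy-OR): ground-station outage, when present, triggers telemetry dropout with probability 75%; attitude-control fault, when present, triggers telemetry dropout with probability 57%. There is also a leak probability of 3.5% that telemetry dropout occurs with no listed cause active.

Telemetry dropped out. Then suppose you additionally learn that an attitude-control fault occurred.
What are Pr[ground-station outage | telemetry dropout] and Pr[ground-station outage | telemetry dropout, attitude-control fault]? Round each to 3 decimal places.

Under noisy-OR, P(telemetry dropout | causes) = 1 − (1−0.035)·∏(1−qᵢ) over the active causes.
P(telemetry dropout) = 0.035*0.42*0.99 + 0.58505*0.42*0.01 + 0.75875*0.58*0.99 + 0.896262*0.58*0.01 = 0.014553 + 0.002457 + 0.435674 + 0.005198 = 0.457882
The ground-station outage-present share is 0.435674 + 0.005198 = 0.440872.
P(ground-station outage | telemetry dropout) = 0.440872 / 0.457882 ≈ 0.963

Now also conditioning on attitude-control fault=true:
Sum P(telemetry dropout|·) weighted by the priors over both values of ground-station outage:
  P(telemetry dropout | attitude-control fault) = 0.58505·0.42 + 0.896262·0.58
        = 0.245721 + 0.519832 = 0.765553
The terms with ground-station outage present sum to 0.519832, so
  P(ground-station outage | telemetry dropout, attitude-control fault) = 0.519832 / 0.765553 ≈ 0.679

Pr[ground-station outage | telemetry dropout] ≈ 0.963; Pr[ground-station outage | telemetry dropout, attitude-control fault] ≈ 0.679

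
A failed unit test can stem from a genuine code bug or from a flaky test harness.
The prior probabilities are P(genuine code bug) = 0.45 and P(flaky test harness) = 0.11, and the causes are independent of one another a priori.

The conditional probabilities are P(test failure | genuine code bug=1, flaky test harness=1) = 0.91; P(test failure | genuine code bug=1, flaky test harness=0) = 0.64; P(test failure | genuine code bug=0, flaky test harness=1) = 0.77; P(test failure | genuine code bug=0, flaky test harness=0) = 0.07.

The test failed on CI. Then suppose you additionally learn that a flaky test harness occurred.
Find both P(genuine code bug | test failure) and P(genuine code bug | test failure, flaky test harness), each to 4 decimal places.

P(genuine code bug | test failure) ≈ 0.7885; P(genuine code bug | test failure, flaky test harness) ≈ 0.4916

By total probability over the 4 (genuine code bug, flaky test harness) configurations:
  P(test failure) = 0.07*0.55*0.89 + 0.77*0.55*0.11 + 0.64*0.45*0.89 + 0.91*0.45*0.11
        = 0.034265 + 0.046585 + 0.256320 + 0.045045 = 0.382215
Keeping only the genuine code bug-present terms gives 0.301365, so
  P(genuine code bug | test failure) = 0.301365 / 0.382215 ≈ 0.7885

Now also conditioning on flaky test harness=true:
Numerator (weight on configurations with genuine code bug): 0.91·0.45 = 0.409500
Denominator P(test failure | flaky test harness): 0.77·0.55 + 0.91·0.45 = 0.833000
P(genuine code bug | test failure, flaky test harness) = 0.409500/0.833000 ≈ 0.4916
— flaky test harness explains away the evidence for genuine code bug.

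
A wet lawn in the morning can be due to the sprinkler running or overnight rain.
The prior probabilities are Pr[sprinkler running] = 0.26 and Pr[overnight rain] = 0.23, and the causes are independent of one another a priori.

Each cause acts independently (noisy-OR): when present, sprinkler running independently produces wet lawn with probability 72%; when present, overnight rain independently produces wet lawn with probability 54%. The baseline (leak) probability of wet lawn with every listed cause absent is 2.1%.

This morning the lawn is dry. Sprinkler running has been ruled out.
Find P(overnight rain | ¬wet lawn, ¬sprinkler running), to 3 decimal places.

Under noisy-OR, P(wet lawn | causes) = 1 − (1−0.021)·∏(1−qᵢ) over the active causes.
P(¬wet lawn | ¬sprinkler running) = 0.979*0.77 + 0.45034*0.23 = 0.753830 + 0.103578 = 0.857408
The overnight rain-present share is 0.45034*0.23 = 0.103578.
P(overnight rain | ¬wet lawn, ¬sprinkler running) = 0.103578 / 0.857408 ≈ 0.121

P(overnight rain | ¬wet lawn, ¬sprinkler running) ≈ 0.121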